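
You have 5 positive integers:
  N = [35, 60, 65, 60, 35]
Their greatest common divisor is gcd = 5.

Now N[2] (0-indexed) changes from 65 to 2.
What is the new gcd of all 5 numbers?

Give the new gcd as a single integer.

Answer: 1

Derivation:
Numbers: [35, 60, 65, 60, 35], gcd = 5
Change: index 2, 65 -> 2
gcd of the OTHER numbers (without index 2): gcd([35, 60, 60, 35]) = 5
New gcd = gcd(g_others, new_val) = gcd(5, 2) = 1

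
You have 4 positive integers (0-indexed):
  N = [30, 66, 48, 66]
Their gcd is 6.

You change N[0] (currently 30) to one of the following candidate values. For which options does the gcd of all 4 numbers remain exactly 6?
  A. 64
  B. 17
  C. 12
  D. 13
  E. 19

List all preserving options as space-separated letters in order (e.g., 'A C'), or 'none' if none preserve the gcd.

Old gcd = 6; gcd of others (without N[0]) = 6
New gcd for candidate v: gcd(6, v). Preserves old gcd iff gcd(6, v) = 6.
  Option A: v=64, gcd(6,64)=2 -> changes
  Option B: v=17, gcd(6,17)=1 -> changes
  Option C: v=12, gcd(6,12)=6 -> preserves
  Option D: v=13, gcd(6,13)=1 -> changes
  Option E: v=19, gcd(6,19)=1 -> changes

Answer: C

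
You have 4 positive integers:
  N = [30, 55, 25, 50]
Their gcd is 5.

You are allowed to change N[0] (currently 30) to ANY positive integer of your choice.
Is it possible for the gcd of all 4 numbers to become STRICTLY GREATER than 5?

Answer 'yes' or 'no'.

Answer: no

Derivation:
Current gcd = 5
gcd of all OTHER numbers (without N[0]=30): gcd([55, 25, 50]) = 5
The new gcd after any change is gcd(5, new_value).
This can be at most 5.
Since 5 = old gcd 5, the gcd can only stay the same or decrease.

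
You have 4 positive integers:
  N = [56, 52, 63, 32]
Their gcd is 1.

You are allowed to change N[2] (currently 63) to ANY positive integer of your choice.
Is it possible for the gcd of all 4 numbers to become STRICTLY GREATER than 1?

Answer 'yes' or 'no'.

Current gcd = 1
gcd of all OTHER numbers (without N[2]=63): gcd([56, 52, 32]) = 4
The new gcd after any change is gcd(4, new_value).
This can be at most 4.
Since 4 > old gcd 1, the gcd CAN increase (e.g., set N[2] = 4).

Answer: yes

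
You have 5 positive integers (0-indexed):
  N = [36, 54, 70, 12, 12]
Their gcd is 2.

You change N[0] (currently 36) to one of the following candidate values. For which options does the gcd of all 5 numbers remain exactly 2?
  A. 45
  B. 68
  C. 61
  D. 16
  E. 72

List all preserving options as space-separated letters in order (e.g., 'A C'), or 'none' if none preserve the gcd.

Answer: B D E

Derivation:
Old gcd = 2; gcd of others (without N[0]) = 2
New gcd for candidate v: gcd(2, v). Preserves old gcd iff gcd(2, v) = 2.
  Option A: v=45, gcd(2,45)=1 -> changes
  Option B: v=68, gcd(2,68)=2 -> preserves
  Option C: v=61, gcd(2,61)=1 -> changes
  Option D: v=16, gcd(2,16)=2 -> preserves
  Option E: v=72, gcd(2,72)=2 -> preserves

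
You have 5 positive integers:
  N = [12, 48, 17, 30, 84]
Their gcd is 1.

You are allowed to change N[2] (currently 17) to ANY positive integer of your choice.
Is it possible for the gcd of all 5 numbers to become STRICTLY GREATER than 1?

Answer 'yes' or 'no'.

Answer: yes

Derivation:
Current gcd = 1
gcd of all OTHER numbers (without N[2]=17): gcd([12, 48, 30, 84]) = 6
The new gcd after any change is gcd(6, new_value).
This can be at most 6.
Since 6 > old gcd 1, the gcd CAN increase (e.g., set N[2] = 6).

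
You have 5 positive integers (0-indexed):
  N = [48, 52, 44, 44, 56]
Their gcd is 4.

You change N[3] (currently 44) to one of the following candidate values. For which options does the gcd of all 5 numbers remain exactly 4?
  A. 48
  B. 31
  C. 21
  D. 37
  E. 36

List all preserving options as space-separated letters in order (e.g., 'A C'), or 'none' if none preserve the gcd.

Answer: A E

Derivation:
Old gcd = 4; gcd of others (without N[3]) = 4
New gcd for candidate v: gcd(4, v). Preserves old gcd iff gcd(4, v) = 4.
  Option A: v=48, gcd(4,48)=4 -> preserves
  Option B: v=31, gcd(4,31)=1 -> changes
  Option C: v=21, gcd(4,21)=1 -> changes
  Option D: v=37, gcd(4,37)=1 -> changes
  Option E: v=36, gcd(4,36)=4 -> preserves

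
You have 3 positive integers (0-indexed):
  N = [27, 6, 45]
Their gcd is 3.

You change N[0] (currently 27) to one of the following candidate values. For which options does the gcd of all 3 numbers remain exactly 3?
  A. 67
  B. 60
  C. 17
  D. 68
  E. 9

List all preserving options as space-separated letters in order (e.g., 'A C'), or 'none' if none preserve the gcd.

Answer: B E

Derivation:
Old gcd = 3; gcd of others (without N[0]) = 3
New gcd for candidate v: gcd(3, v). Preserves old gcd iff gcd(3, v) = 3.
  Option A: v=67, gcd(3,67)=1 -> changes
  Option B: v=60, gcd(3,60)=3 -> preserves
  Option C: v=17, gcd(3,17)=1 -> changes
  Option D: v=68, gcd(3,68)=1 -> changes
  Option E: v=9, gcd(3,9)=3 -> preserves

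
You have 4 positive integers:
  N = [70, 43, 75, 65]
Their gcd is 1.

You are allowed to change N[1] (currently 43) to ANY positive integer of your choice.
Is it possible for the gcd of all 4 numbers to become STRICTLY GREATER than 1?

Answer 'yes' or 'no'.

Current gcd = 1
gcd of all OTHER numbers (without N[1]=43): gcd([70, 75, 65]) = 5
The new gcd after any change is gcd(5, new_value).
This can be at most 5.
Since 5 > old gcd 1, the gcd CAN increase (e.g., set N[1] = 5).

Answer: yes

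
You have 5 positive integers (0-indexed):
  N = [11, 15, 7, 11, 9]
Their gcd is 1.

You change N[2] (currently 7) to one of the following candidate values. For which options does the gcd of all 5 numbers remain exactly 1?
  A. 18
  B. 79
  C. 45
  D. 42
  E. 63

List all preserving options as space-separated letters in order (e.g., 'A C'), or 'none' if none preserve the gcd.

Answer: A B C D E

Derivation:
Old gcd = 1; gcd of others (without N[2]) = 1
New gcd for candidate v: gcd(1, v). Preserves old gcd iff gcd(1, v) = 1.
  Option A: v=18, gcd(1,18)=1 -> preserves
  Option B: v=79, gcd(1,79)=1 -> preserves
  Option C: v=45, gcd(1,45)=1 -> preserves
  Option D: v=42, gcd(1,42)=1 -> preserves
  Option E: v=63, gcd(1,63)=1 -> preserves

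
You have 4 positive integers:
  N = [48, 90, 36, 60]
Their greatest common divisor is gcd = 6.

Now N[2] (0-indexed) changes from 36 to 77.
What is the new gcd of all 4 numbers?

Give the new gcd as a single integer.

Answer: 1

Derivation:
Numbers: [48, 90, 36, 60], gcd = 6
Change: index 2, 36 -> 77
gcd of the OTHER numbers (without index 2): gcd([48, 90, 60]) = 6
New gcd = gcd(g_others, new_val) = gcd(6, 77) = 1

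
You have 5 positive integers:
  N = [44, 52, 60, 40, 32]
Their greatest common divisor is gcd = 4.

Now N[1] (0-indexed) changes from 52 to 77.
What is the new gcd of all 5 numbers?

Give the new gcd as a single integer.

Numbers: [44, 52, 60, 40, 32], gcd = 4
Change: index 1, 52 -> 77
gcd of the OTHER numbers (without index 1): gcd([44, 60, 40, 32]) = 4
New gcd = gcd(g_others, new_val) = gcd(4, 77) = 1

Answer: 1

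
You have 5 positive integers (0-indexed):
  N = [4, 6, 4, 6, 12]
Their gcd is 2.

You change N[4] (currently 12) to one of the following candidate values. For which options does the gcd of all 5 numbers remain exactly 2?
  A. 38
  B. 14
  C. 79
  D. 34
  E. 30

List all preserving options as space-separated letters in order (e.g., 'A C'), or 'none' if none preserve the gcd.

Answer: A B D E

Derivation:
Old gcd = 2; gcd of others (without N[4]) = 2
New gcd for candidate v: gcd(2, v). Preserves old gcd iff gcd(2, v) = 2.
  Option A: v=38, gcd(2,38)=2 -> preserves
  Option B: v=14, gcd(2,14)=2 -> preserves
  Option C: v=79, gcd(2,79)=1 -> changes
  Option D: v=34, gcd(2,34)=2 -> preserves
  Option E: v=30, gcd(2,30)=2 -> preserves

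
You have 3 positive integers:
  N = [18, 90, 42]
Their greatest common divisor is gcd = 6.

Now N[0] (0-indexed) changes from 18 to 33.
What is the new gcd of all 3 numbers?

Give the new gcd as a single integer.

Answer: 3

Derivation:
Numbers: [18, 90, 42], gcd = 6
Change: index 0, 18 -> 33
gcd of the OTHER numbers (without index 0): gcd([90, 42]) = 6
New gcd = gcd(g_others, new_val) = gcd(6, 33) = 3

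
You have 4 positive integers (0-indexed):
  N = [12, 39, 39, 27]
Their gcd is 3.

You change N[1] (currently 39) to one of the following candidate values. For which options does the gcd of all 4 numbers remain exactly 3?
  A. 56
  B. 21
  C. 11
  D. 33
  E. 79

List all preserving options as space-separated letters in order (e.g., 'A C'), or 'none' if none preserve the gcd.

Answer: B D

Derivation:
Old gcd = 3; gcd of others (without N[1]) = 3
New gcd for candidate v: gcd(3, v). Preserves old gcd iff gcd(3, v) = 3.
  Option A: v=56, gcd(3,56)=1 -> changes
  Option B: v=21, gcd(3,21)=3 -> preserves
  Option C: v=11, gcd(3,11)=1 -> changes
  Option D: v=33, gcd(3,33)=3 -> preserves
  Option E: v=79, gcd(3,79)=1 -> changes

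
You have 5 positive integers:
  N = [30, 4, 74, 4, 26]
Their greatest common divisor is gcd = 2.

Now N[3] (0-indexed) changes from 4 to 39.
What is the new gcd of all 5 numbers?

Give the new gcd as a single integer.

Answer: 1

Derivation:
Numbers: [30, 4, 74, 4, 26], gcd = 2
Change: index 3, 4 -> 39
gcd of the OTHER numbers (without index 3): gcd([30, 4, 74, 26]) = 2
New gcd = gcd(g_others, new_val) = gcd(2, 39) = 1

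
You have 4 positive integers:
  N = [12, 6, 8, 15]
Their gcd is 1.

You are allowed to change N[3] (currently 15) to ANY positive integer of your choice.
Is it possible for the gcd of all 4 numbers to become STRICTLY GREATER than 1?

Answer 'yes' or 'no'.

Current gcd = 1
gcd of all OTHER numbers (without N[3]=15): gcd([12, 6, 8]) = 2
The new gcd after any change is gcd(2, new_value).
This can be at most 2.
Since 2 > old gcd 1, the gcd CAN increase (e.g., set N[3] = 2).

Answer: yes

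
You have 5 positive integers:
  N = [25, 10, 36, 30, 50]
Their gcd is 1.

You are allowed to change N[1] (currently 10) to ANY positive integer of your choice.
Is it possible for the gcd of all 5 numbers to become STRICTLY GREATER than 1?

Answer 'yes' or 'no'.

Answer: no

Derivation:
Current gcd = 1
gcd of all OTHER numbers (without N[1]=10): gcd([25, 36, 30, 50]) = 1
The new gcd after any change is gcd(1, new_value).
This can be at most 1.
Since 1 = old gcd 1, the gcd can only stay the same or decrease.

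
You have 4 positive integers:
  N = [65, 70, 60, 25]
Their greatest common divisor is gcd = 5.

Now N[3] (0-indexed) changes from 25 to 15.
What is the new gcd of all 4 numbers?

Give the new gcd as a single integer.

Numbers: [65, 70, 60, 25], gcd = 5
Change: index 3, 25 -> 15
gcd of the OTHER numbers (without index 3): gcd([65, 70, 60]) = 5
New gcd = gcd(g_others, new_val) = gcd(5, 15) = 5

Answer: 5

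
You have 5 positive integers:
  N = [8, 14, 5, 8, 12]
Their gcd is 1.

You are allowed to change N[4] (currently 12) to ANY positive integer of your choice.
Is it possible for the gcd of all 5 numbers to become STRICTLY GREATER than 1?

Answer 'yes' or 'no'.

Current gcd = 1
gcd of all OTHER numbers (without N[4]=12): gcd([8, 14, 5, 8]) = 1
The new gcd after any change is gcd(1, new_value).
This can be at most 1.
Since 1 = old gcd 1, the gcd can only stay the same or decrease.

Answer: no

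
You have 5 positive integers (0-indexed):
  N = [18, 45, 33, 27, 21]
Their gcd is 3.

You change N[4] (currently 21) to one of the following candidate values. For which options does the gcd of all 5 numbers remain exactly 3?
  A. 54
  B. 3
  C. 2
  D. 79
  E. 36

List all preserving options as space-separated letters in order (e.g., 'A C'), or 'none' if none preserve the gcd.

Answer: A B E

Derivation:
Old gcd = 3; gcd of others (without N[4]) = 3
New gcd for candidate v: gcd(3, v). Preserves old gcd iff gcd(3, v) = 3.
  Option A: v=54, gcd(3,54)=3 -> preserves
  Option B: v=3, gcd(3,3)=3 -> preserves
  Option C: v=2, gcd(3,2)=1 -> changes
  Option D: v=79, gcd(3,79)=1 -> changes
  Option E: v=36, gcd(3,36)=3 -> preserves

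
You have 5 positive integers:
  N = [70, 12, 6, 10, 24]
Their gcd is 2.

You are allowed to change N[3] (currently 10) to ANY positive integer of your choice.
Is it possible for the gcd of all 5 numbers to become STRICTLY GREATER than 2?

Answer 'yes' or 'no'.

Answer: no

Derivation:
Current gcd = 2
gcd of all OTHER numbers (without N[3]=10): gcd([70, 12, 6, 24]) = 2
The new gcd after any change is gcd(2, new_value).
This can be at most 2.
Since 2 = old gcd 2, the gcd can only stay the same or decrease.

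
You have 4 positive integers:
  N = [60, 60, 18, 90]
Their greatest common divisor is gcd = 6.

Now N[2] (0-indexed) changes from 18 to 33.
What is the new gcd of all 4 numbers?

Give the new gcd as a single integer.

Numbers: [60, 60, 18, 90], gcd = 6
Change: index 2, 18 -> 33
gcd of the OTHER numbers (without index 2): gcd([60, 60, 90]) = 30
New gcd = gcd(g_others, new_val) = gcd(30, 33) = 3

Answer: 3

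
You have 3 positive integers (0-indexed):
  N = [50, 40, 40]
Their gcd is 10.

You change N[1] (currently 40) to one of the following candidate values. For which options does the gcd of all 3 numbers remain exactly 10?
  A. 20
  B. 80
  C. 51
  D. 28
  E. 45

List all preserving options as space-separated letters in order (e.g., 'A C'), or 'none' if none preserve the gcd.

Old gcd = 10; gcd of others (without N[1]) = 10
New gcd for candidate v: gcd(10, v). Preserves old gcd iff gcd(10, v) = 10.
  Option A: v=20, gcd(10,20)=10 -> preserves
  Option B: v=80, gcd(10,80)=10 -> preserves
  Option C: v=51, gcd(10,51)=1 -> changes
  Option D: v=28, gcd(10,28)=2 -> changes
  Option E: v=45, gcd(10,45)=5 -> changes

Answer: A B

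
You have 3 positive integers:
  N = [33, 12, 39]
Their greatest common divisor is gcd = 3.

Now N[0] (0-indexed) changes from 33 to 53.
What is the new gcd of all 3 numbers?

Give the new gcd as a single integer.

Answer: 1

Derivation:
Numbers: [33, 12, 39], gcd = 3
Change: index 0, 33 -> 53
gcd of the OTHER numbers (without index 0): gcd([12, 39]) = 3
New gcd = gcd(g_others, new_val) = gcd(3, 53) = 1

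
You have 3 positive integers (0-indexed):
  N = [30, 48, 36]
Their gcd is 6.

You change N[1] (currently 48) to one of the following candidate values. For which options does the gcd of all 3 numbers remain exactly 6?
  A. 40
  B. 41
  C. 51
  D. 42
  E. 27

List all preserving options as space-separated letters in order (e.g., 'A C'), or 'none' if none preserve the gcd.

Old gcd = 6; gcd of others (without N[1]) = 6
New gcd for candidate v: gcd(6, v). Preserves old gcd iff gcd(6, v) = 6.
  Option A: v=40, gcd(6,40)=2 -> changes
  Option B: v=41, gcd(6,41)=1 -> changes
  Option C: v=51, gcd(6,51)=3 -> changes
  Option D: v=42, gcd(6,42)=6 -> preserves
  Option E: v=27, gcd(6,27)=3 -> changes

Answer: D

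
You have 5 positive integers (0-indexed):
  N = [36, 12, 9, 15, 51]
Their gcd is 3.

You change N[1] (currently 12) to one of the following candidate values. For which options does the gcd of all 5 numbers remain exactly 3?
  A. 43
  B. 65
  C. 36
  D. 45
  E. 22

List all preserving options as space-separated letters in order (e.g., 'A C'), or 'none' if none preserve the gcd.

Answer: C D

Derivation:
Old gcd = 3; gcd of others (without N[1]) = 3
New gcd for candidate v: gcd(3, v). Preserves old gcd iff gcd(3, v) = 3.
  Option A: v=43, gcd(3,43)=1 -> changes
  Option B: v=65, gcd(3,65)=1 -> changes
  Option C: v=36, gcd(3,36)=3 -> preserves
  Option D: v=45, gcd(3,45)=3 -> preserves
  Option E: v=22, gcd(3,22)=1 -> changes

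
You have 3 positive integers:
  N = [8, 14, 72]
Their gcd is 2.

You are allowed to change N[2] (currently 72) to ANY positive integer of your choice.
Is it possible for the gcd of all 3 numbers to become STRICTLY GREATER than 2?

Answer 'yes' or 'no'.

Current gcd = 2
gcd of all OTHER numbers (without N[2]=72): gcd([8, 14]) = 2
The new gcd after any change is gcd(2, new_value).
This can be at most 2.
Since 2 = old gcd 2, the gcd can only stay the same or decrease.

Answer: no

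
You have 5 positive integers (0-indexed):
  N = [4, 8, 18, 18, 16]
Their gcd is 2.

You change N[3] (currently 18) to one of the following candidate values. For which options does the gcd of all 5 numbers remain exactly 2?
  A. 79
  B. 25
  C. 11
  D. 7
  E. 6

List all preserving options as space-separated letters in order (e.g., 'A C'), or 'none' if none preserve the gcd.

Answer: E

Derivation:
Old gcd = 2; gcd of others (without N[3]) = 2
New gcd for candidate v: gcd(2, v). Preserves old gcd iff gcd(2, v) = 2.
  Option A: v=79, gcd(2,79)=1 -> changes
  Option B: v=25, gcd(2,25)=1 -> changes
  Option C: v=11, gcd(2,11)=1 -> changes
  Option D: v=7, gcd(2,7)=1 -> changes
  Option E: v=6, gcd(2,6)=2 -> preserves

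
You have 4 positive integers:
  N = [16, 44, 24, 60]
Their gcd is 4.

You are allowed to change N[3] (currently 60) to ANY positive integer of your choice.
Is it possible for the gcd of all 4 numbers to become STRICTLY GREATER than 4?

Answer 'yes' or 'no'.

Current gcd = 4
gcd of all OTHER numbers (without N[3]=60): gcd([16, 44, 24]) = 4
The new gcd after any change is gcd(4, new_value).
This can be at most 4.
Since 4 = old gcd 4, the gcd can only stay the same or decrease.

Answer: no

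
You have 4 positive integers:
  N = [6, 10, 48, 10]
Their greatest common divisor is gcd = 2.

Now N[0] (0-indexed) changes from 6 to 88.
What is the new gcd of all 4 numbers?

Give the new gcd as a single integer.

Answer: 2

Derivation:
Numbers: [6, 10, 48, 10], gcd = 2
Change: index 0, 6 -> 88
gcd of the OTHER numbers (without index 0): gcd([10, 48, 10]) = 2
New gcd = gcd(g_others, new_val) = gcd(2, 88) = 2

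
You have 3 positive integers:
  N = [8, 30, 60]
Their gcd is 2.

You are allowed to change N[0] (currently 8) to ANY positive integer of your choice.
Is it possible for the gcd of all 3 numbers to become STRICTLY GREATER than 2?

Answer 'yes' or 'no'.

Answer: yes

Derivation:
Current gcd = 2
gcd of all OTHER numbers (without N[0]=8): gcd([30, 60]) = 30
The new gcd after any change is gcd(30, new_value).
This can be at most 30.
Since 30 > old gcd 2, the gcd CAN increase (e.g., set N[0] = 30).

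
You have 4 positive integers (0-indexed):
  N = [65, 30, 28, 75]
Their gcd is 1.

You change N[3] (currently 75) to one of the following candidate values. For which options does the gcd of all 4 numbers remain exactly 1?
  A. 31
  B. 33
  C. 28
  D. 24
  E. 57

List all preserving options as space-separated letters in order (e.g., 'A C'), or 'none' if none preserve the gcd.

Old gcd = 1; gcd of others (without N[3]) = 1
New gcd for candidate v: gcd(1, v). Preserves old gcd iff gcd(1, v) = 1.
  Option A: v=31, gcd(1,31)=1 -> preserves
  Option B: v=33, gcd(1,33)=1 -> preserves
  Option C: v=28, gcd(1,28)=1 -> preserves
  Option D: v=24, gcd(1,24)=1 -> preserves
  Option E: v=57, gcd(1,57)=1 -> preserves

Answer: A B C D E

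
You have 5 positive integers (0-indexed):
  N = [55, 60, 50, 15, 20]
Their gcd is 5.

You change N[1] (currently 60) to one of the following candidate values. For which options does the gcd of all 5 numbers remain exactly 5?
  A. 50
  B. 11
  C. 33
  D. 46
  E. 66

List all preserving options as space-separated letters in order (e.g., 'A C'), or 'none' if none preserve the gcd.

Answer: A

Derivation:
Old gcd = 5; gcd of others (without N[1]) = 5
New gcd for candidate v: gcd(5, v). Preserves old gcd iff gcd(5, v) = 5.
  Option A: v=50, gcd(5,50)=5 -> preserves
  Option B: v=11, gcd(5,11)=1 -> changes
  Option C: v=33, gcd(5,33)=1 -> changes
  Option D: v=46, gcd(5,46)=1 -> changes
  Option E: v=66, gcd(5,66)=1 -> changes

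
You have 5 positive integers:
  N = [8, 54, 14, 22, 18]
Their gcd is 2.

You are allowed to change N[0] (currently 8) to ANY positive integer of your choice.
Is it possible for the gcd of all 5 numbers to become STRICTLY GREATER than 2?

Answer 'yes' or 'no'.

Answer: no

Derivation:
Current gcd = 2
gcd of all OTHER numbers (without N[0]=8): gcd([54, 14, 22, 18]) = 2
The new gcd after any change is gcd(2, new_value).
This can be at most 2.
Since 2 = old gcd 2, the gcd can only stay the same or decrease.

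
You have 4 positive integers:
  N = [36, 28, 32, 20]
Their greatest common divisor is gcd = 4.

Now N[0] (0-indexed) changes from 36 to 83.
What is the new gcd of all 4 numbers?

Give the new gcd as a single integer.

Answer: 1

Derivation:
Numbers: [36, 28, 32, 20], gcd = 4
Change: index 0, 36 -> 83
gcd of the OTHER numbers (without index 0): gcd([28, 32, 20]) = 4
New gcd = gcd(g_others, new_val) = gcd(4, 83) = 1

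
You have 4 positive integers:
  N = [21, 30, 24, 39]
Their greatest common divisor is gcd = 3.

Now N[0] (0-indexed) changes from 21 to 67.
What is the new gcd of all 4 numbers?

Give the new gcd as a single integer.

Numbers: [21, 30, 24, 39], gcd = 3
Change: index 0, 21 -> 67
gcd of the OTHER numbers (without index 0): gcd([30, 24, 39]) = 3
New gcd = gcd(g_others, new_val) = gcd(3, 67) = 1

Answer: 1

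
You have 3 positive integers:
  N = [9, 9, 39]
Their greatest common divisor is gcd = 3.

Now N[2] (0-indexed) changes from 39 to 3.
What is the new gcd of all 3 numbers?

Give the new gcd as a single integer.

Answer: 3

Derivation:
Numbers: [9, 9, 39], gcd = 3
Change: index 2, 39 -> 3
gcd of the OTHER numbers (without index 2): gcd([9, 9]) = 9
New gcd = gcd(g_others, new_val) = gcd(9, 3) = 3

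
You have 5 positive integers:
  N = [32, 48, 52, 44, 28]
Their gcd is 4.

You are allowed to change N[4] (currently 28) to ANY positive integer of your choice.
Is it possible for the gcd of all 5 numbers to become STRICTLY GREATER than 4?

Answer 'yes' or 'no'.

Current gcd = 4
gcd of all OTHER numbers (without N[4]=28): gcd([32, 48, 52, 44]) = 4
The new gcd after any change is gcd(4, new_value).
This can be at most 4.
Since 4 = old gcd 4, the gcd can only stay the same or decrease.

Answer: no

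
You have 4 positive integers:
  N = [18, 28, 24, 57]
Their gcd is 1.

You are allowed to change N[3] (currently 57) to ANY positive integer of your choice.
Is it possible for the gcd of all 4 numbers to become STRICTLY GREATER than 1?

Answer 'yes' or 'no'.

Answer: yes

Derivation:
Current gcd = 1
gcd of all OTHER numbers (without N[3]=57): gcd([18, 28, 24]) = 2
The new gcd after any change is gcd(2, new_value).
This can be at most 2.
Since 2 > old gcd 1, the gcd CAN increase (e.g., set N[3] = 2).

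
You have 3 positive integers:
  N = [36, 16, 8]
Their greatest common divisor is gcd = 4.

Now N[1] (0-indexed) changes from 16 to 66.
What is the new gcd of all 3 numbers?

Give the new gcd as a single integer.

Numbers: [36, 16, 8], gcd = 4
Change: index 1, 16 -> 66
gcd of the OTHER numbers (without index 1): gcd([36, 8]) = 4
New gcd = gcd(g_others, new_val) = gcd(4, 66) = 2

Answer: 2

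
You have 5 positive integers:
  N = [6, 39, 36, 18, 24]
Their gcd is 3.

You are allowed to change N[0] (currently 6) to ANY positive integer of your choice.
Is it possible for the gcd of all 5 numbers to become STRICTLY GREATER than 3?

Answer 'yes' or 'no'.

Current gcd = 3
gcd of all OTHER numbers (without N[0]=6): gcd([39, 36, 18, 24]) = 3
The new gcd after any change is gcd(3, new_value).
This can be at most 3.
Since 3 = old gcd 3, the gcd can only stay the same or decrease.

Answer: no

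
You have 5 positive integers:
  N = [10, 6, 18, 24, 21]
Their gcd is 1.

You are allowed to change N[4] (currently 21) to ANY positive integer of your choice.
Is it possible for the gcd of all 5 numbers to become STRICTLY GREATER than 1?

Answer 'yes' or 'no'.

Answer: yes

Derivation:
Current gcd = 1
gcd of all OTHER numbers (without N[4]=21): gcd([10, 6, 18, 24]) = 2
The new gcd after any change is gcd(2, new_value).
This can be at most 2.
Since 2 > old gcd 1, the gcd CAN increase (e.g., set N[4] = 2).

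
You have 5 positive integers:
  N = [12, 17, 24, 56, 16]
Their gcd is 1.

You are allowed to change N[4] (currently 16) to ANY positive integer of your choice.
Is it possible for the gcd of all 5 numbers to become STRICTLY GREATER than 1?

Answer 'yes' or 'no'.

Current gcd = 1
gcd of all OTHER numbers (without N[4]=16): gcd([12, 17, 24, 56]) = 1
The new gcd after any change is gcd(1, new_value).
This can be at most 1.
Since 1 = old gcd 1, the gcd can only stay the same or decrease.

Answer: no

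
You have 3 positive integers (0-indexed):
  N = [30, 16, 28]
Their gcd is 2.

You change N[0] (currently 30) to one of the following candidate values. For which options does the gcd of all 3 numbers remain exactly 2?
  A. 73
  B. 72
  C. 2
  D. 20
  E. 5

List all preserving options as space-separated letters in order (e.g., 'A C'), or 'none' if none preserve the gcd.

Answer: C

Derivation:
Old gcd = 2; gcd of others (without N[0]) = 4
New gcd for candidate v: gcd(4, v). Preserves old gcd iff gcd(4, v) = 2.
  Option A: v=73, gcd(4,73)=1 -> changes
  Option B: v=72, gcd(4,72)=4 -> changes
  Option C: v=2, gcd(4,2)=2 -> preserves
  Option D: v=20, gcd(4,20)=4 -> changes
  Option E: v=5, gcd(4,5)=1 -> changes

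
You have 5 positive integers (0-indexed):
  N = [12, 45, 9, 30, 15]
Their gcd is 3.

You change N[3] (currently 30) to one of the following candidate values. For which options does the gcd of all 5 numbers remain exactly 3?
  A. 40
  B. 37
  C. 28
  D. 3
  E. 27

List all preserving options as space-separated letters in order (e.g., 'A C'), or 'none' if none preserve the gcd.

Answer: D E

Derivation:
Old gcd = 3; gcd of others (without N[3]) = 3
New gcd for candidate v: gcd(3, v). Preserves old gcd iff gcd(3, v) = 3.
  Option A: v=40, gcd(3,40)=1 -> changes
  Option B: v=37, gcd(3,37)=1 -> changes
  Option C: v=28, gcd(3,28)=1 -> changes
  Option D: v=3, gcd(3,3)=3 -> preserves
  Option E: v=27, gcd(3,27)=3 -> preserves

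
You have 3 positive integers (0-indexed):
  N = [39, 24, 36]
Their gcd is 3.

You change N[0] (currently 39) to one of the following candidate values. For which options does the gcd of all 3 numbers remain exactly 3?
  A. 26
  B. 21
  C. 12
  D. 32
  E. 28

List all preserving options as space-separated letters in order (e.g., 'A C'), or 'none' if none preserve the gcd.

Answer: B

Derivation:
Old gcd = 3; gcd of others (without N[0]) = 12
New gcd for candidate v: gcd(12, v). Preserves old gcd iff gcd(12, v) = 3.
  Option A: v=26, gcd(12,26)=2 -> changes
  Option B: v=21, gcd(12,21)=3 -> preserves
  Option C: v=12, gcd(12,12)=12 -> changes
  Option D: v=32, gcd(12,32)=4 -> changes
  Option E: v=28, gcd(12,28)=4 -> changes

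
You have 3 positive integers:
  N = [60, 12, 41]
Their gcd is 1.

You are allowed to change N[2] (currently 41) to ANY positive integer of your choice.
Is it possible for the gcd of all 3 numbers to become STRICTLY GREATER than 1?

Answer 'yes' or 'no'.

Current gcd = 1
gcd of all OTHER numbers (without N[2]=41): gcd([60, 12]) = 12
The new gcd after any change is gcd(12, new_value).
This can be at most 12.
Since 12 > old gcd 1, the gcd CAN increase (e.g., set N[2] = 12).

Answer: yes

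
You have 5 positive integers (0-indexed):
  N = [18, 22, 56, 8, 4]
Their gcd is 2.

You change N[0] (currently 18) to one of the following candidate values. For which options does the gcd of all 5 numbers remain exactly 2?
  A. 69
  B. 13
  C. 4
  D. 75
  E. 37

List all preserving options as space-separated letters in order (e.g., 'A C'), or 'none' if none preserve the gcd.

Old gcd = 2; gcd of others (without N[0]) = 2
New gcd for candidate v: gcd(2, v). Preserves old gcd iff gcd(2, v) = 2.
  Option A: v=69, gcd(2,69)=1 -> changes
  Option B: v=13, gcd(2,13)=1 -> changes
  Option C: v=4, gcd(2,4)=2 -> preserves
  Option D: v=75, gcd(2,75)=1 -> changes
  Option E: v=37, gcd(2,37)=1 -> changes

Answer: C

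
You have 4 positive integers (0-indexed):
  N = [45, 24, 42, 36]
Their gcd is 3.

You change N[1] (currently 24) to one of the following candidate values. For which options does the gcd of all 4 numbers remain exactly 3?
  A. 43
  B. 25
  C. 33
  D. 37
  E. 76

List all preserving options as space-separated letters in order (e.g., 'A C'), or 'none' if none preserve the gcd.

Old gcd = 3; gcd of others (without N[1]) = 3
New gcd for candidate v: gcd(3, v). Preserves old gcd iff gcd(3, v) = 3.
  Option A: v=43, gcd(3,43)=1 -> changes
  Option B: v=25, gcd(3,25)=1 -> changes
  Option C: v=33, gcd(3,33)=3 -> preserves
  Option D: v=37, gcd(3,37)=1 -> changes
  Option E: v=76, gcd(3,76)=1 -> changes

Answer: C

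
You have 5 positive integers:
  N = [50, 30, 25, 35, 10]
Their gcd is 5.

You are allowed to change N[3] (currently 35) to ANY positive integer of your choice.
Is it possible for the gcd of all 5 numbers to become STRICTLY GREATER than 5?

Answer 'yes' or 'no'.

Current gcd = 5
gcd of all OTHER numbers (without N[3]=35): gcd([50, 30, 25, 10]) = 5
The new gcd after any change is gcd(5, new_value).
This can be at most 5.
Since 5 = old gcd 5, the gcd can only stay the same or decrease.

Answer: no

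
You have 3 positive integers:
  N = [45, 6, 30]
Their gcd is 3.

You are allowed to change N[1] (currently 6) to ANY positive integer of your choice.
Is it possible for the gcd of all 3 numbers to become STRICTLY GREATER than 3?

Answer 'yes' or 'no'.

Current gcd = 3
gcd of all OTHER numbers (without N[1]=6): gcd([45, 30]) = 15
The new gcd after any change is gcd(15, new_value).
This can be at most 15.
Since 15 > old gcd 3, the gcd CAN increase (e.g., set N[1] = 15).

Answer: yes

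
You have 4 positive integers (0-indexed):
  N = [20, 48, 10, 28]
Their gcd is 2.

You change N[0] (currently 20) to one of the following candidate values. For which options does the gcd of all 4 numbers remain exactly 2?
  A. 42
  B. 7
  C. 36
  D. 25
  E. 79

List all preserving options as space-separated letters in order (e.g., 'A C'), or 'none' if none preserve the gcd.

Answer: A C

Derivation:
Old gcd = 2; gcd of others (without N[0]) = 2
New gcd for candidate v: gcd(2, v). Preserves old gcd iff gcd(2, v) = 2.
  Option A: v=42, gcd(2,42)=2 -> preserves
  Option B: v=7, gcd(2,7)=1 -> changes
  Option C: v=36, gcd(2,36)=2 -> preserves
  Option D: v=25, gcd(2,25)=1 -> changes
  Option E: v=79, gcd(2,79)=1 -> changes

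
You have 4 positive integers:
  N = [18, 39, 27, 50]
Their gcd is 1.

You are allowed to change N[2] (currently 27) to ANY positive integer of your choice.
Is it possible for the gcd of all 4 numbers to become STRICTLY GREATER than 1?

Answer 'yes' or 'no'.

Current gcd = 1
gcd of all OTHER numbers (without N[2]=27): gcd([18, 39, 50]) = 1
The new gcd after any change is gcd(1, new_value).
This can be at most 1.
Since 1 = old gcd 1, the gcd can only stay the same or decrease.

Answer: no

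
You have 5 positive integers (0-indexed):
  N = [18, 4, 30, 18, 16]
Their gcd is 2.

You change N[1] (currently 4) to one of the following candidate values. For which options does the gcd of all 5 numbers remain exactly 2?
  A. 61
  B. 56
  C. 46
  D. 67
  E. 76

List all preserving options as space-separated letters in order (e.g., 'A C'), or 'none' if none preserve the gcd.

Answer: B C E

Derivation:
Old gcd = 2; gcd of others (without N[1]) = 2
New gcd for candidate v: gcd(2, v). Preserves old gcd iff gcd(2, v) = 2.
  Option A: v=61, gcd(2,61)=1 -> changes
  Option B: v=56, gcd(2,56)=2 -> preserves
  Option C: v=46, gcd(2,46)=2 -> preserves
  Option D: v=67, gcd(2,67)=1 -> changes
  Option E: v=76, gcd(2,76)=2 -> preserves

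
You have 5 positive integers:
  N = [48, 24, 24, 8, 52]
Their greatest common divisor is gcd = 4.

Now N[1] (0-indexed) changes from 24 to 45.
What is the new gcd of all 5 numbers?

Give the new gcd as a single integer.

Numbers: [48, 24, 24, 8, 52], gcd = 4
Change: index 1, 24 -> 45
gcd of the OTHER numbers (without index 1): gcd([48, 24, 8, 52]) = 4
New gcd = gcd(g_others, new_val) = gcd(4, 45) = 1

Answer: 1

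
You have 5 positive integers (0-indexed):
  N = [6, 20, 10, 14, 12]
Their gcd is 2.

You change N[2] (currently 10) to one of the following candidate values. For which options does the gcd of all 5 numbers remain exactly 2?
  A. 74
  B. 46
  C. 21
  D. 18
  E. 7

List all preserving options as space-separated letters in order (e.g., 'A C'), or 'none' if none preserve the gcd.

Old gcd = 2; gcd of others (without N[2]) = 2
New gcd for candidate v: gcd(2, v). Preserves old gcd iff gcd(2, v) = 2.
  Option A: v=74, gcd(2,74)=2 -> preserves
  Option B: v=46, gcd(2,46)=2 -> preserves
  Option C: v=21, gcd(2,21)=1 -> changes
  Option D: v=18, gcd(2,18)=2 -> preserves
  Option E: v=7, gcd(2,7)=1 -> changes

Answer: A B D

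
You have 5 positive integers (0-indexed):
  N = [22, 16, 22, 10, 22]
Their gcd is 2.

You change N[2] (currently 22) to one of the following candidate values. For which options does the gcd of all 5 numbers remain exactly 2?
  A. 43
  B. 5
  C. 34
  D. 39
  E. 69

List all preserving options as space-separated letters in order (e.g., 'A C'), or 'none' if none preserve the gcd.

Old gcd = 2; gcd of others (without N[2]) = 2
New gcd for candidate v: gcd(2, v). Preserves old gcd iff gcd(2, v) = 2.
  Option A: v=43, gcd(2,43)=1 -> changes
  Option B: v=5, gcd(2,5)=1 -> changes
  Option C: v=34, gcd(2,34)=2 -> preserves
  Option D: v=39, gcd(2,39)=1 -> changes
  Option E: v=69, gcd(2,69)=1 -> changes

Answer: C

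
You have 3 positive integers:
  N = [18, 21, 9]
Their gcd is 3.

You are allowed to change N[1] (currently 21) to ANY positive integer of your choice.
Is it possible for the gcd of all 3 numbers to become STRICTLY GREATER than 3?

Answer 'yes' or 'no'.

Current gcd = 3
gcd of all OTHER numbers (without N[1]=21): gcd([18, 9]) = 9
The new gcd after any change is gcd(9, new_value).
This can be at most 9.
Since 9 > old gcd 3, the gcd CAN increase (e.g., set N[1] = 9).

Answer: yes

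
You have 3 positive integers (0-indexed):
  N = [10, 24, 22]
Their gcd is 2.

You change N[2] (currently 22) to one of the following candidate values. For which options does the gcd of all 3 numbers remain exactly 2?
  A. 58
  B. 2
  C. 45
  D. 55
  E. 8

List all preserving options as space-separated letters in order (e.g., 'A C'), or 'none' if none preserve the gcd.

Answer: A B E

Derivation:
Old gcd = 2; gcd of others (without N[2]) = 2
New gcd for candidate v: gcd(2, v). Preserves old gcd iff gcd(2, v) = 2.
  Option A: v=58, gcd(2,58)=2 -> preserves
  Option B: v=2, gcd(2,2)=2 -> preserves
  Option C: v=45, gcd(2,45)=1 -> changes
  Option D: v=55, gcd(2,55)=1 -> changes
  Option E: v=8, gcd(2,8)=2 -> preserves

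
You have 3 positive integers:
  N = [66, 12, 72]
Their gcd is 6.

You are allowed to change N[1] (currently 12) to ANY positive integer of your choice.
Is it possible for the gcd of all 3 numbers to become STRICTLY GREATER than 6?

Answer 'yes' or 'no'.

Current gcd = 6
gcd of all OTHER numbers (without N[1]=12): gcd([66, 72]) = 6
The new gcd after any change is gcd(6, new_value).
This can be at most 6.
Since 6 = old gcd 6, the gcd can only stay the same or decrease.

Answer: no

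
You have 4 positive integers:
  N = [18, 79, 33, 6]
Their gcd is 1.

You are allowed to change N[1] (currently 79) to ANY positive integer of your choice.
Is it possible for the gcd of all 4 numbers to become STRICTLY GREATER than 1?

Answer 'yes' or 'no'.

Answer: yes

Derivation:
Current gcd = 1
gcd of all OTHER numbers (without N[1]=79): gcd([18, 33, 6]) = 3
The new gcd after any change is gcd(3, new_value).
This can be at most 3.
Since 3 > old gcd 1, the gcd CAN increase (e.g., set N[1] = 3).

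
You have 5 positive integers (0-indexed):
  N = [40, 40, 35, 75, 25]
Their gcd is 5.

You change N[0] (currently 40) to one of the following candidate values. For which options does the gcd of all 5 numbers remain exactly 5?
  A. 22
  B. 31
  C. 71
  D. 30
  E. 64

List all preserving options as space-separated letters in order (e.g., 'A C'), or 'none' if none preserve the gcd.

Answer: D

Derivation:
Old gcd = 5; gcd of others (without N[0]) = 5
New gcd for candidate v: gcd(5, v). Preserves old gcd iff gcd(5, v) = 5.
  Option A: v=22, gcd(5,22)=1 -> changes
  Option B: v=31, gcd(5,31)=1 -> changes
  Option C: v=71, gcd(5,71)=1 -> changes
  Option D: v=30, gcd(5,30)=5 -> preserves
  Option E: v=64, gcd(5,64)=1 -> changes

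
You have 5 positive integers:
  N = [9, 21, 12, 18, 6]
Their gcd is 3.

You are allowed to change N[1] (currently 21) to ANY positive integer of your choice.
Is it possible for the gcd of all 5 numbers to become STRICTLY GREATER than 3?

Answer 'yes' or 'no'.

Current gcd = 3
gcd of all OTHER numbers (without N[1]=21): gcd([9, 12, 18, 6]) = 3
The new gcd after any change is gcd(3, new_value).
This can be at most 3.
Since 3 = old gcd 3, the gcd can only stay the same or decrease.

Answer: no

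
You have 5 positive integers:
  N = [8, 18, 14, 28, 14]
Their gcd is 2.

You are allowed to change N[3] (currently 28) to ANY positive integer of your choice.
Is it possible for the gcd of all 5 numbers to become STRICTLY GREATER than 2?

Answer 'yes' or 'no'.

Current gcd = 2
gcd of all OTHER numbers (without N[3]=28): gcd([8, 18, 14, 14]) = 2
The new gcd after any change is gcd(2, new_value).
This can be at most 2.
Since 2 = old gcd 2, the gcd can only stay the same or decrease.

Answer: no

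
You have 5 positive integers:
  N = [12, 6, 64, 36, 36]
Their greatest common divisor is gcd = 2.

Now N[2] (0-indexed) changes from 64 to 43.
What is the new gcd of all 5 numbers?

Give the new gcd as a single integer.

Answer: 1

Derivation:
Numbers: [12, 6, 64, 36, 36], gcd = 2
Change: index 2, 64 -> 43
gcd of the OTHER numbers (without index 2): gcd([12, 6, 36, 36]) = 6
New gcd = gcd(g_others, new_val) = gcd(6, 43) = 1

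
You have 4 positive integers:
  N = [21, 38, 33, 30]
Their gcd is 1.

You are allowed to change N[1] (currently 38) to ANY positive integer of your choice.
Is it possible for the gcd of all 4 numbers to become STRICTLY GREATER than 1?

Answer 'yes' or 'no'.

Answer: yes

Derivation:
Current gcd = 1
gcd of all OTHER numbers (without N[1]=38): gcd([21, 33, 30]) = 3
The new gcd after any change is gcd(3, new_value).
This can be at most 3.
Since 3 > old gcd 1, the gcd CAN increase (e.g., set N[1] = 3).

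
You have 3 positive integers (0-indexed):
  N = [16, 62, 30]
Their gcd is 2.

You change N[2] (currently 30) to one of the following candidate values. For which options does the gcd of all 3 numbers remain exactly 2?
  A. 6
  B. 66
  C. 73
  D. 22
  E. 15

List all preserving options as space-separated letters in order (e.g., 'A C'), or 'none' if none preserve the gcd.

Answer: A B D

Derivation:
Old gcd = 2; gcd of others (without N[2]) = 2
New gcd for candidate v: gcd(2, v). Preserves old gcd iff gcd(2, v) = 2.
  Option A: v=6, gcd(2,6)=2 -> preserves
  Option B: v=66, gcd(2,66)=2 -> preserves
  Option C: v=73, gcd(2,73)=1 -> changes
  Option D: v=22, gcd(2,22)=2 -> preserves
  Option E: v=15, gcd(2,15)=1 -> changes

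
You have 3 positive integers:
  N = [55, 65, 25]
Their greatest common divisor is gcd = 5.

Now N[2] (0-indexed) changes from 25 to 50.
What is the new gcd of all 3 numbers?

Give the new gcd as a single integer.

Numbers: [55, 65, 25], gcd = 5
Change: index 2, 25 -> 50
gcd of the OTHER numbers (without index 2): gcd([55, 65]) = 5
New gcd = gcd(g_others, new_val) = gcd(5, 50) = 5

Answer: 5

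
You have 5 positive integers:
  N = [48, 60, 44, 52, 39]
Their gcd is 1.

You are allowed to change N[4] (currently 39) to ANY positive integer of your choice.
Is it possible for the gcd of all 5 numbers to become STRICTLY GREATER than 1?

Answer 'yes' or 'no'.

Answer: yes

Derivation:
Current gcd = 1
gcd of all OTHER numbers (without N[4]=39): gcd([48, 60, 44, 52]) = 4
The new gcd after any change is gcd(4, new_value).
This can be at most 4.
Since 4 > old gcd 1, the gcd CAN increase (e.g., set N[4] = 4).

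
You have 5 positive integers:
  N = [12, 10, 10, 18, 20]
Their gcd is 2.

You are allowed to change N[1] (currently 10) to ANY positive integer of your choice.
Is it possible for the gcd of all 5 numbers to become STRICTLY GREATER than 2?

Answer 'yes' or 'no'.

Answer: no

Derivation:
Current gcd = 2
gcd of all OTHER numbers (without N[1]=10): gcd([12, 10, 18, 20]) = 2
The new gcd after any change is gcd(2, new_value).
This can be at most 2.
Since 2 = old gcd 2, the gcd can only stay the same or decrease.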